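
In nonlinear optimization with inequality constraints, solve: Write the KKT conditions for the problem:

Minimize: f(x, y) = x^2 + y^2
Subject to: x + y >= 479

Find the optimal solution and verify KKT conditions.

KKT conditions for min x^2 + y^2 s.t. x + y >= 479:
Stationarity: 2x = mu, 2y = mu
So x = y = mu/2.
Complementary slackness: mu*(x + y - 479) = 0
Primal feasibility: x + y >= 479; dual feasibility: mu >= 0
If mu = 0 then x = y = 0, but 0 + 0 < 479 is infeasible, so the constraint is active.
Constraint active: x + y = 2*(mu/2) = 479 => mu = 479
x = y = 479/2, f = 229441/2
Verify: stationarity 2*(479/2) = 479 = mu; primal 479/2 + 479/2 = 479 >= 479; dual mu = 479 >= 0; complementary slackness 479*(479 - 479) = 0. All KKT conditions hold.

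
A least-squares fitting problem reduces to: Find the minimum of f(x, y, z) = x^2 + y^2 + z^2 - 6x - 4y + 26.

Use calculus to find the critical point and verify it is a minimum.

f(x,y,z) = x^2 + y^2 + z^2 - 6x - 4y + 26
df/dx = 2x + (-6) = 0 => x = 3
df/dy = 2y + (-4) = 0 => y = 2
df/dz = 2z + (0) = 0 => z = 0
f(3,2,0) = 1*(3)^2 + 1*(2)^2 + 1*(0)^2 + -6*(3) + -4*(2) + 26 = 13
Hessian is diagonal with entries 2, 2, 2 > 0, confirmed minimum.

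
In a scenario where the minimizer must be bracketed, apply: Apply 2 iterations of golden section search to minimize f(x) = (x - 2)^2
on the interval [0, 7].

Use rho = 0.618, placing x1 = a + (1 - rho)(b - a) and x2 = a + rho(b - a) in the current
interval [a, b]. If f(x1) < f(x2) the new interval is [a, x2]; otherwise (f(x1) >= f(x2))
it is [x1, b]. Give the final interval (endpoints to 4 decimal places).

Golden section search for min of f(x) = (x - 2)^2 on [0, 7].
Each step: x1 = a + (1 - rho)(b - a), x2 = a + rho(b - a); if f(x1) < f(x2) keep [a, x2], otherwise keep [x1, b].
Step 1: [0.0000, 7.0000], x1=2.6740 (f=0.4543), x2=4.3260 (f=5.4103); f(x1) < f(x2) => keep [0.0000, 4.3260]
Step 2: [0.0000, 4.3260], x1=1.6525 (f=0.1207), x2=2.6735 (f=0.4536); f(x1) < f(x2) => keep [0.0000, 2.6735]
Final interval: [0.0000, 2.6735]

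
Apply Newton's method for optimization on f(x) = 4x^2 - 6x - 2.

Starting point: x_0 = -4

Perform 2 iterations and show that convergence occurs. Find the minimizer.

f(x) = 4x^2 - 6x - 2, f'(x) = 8x + (-6), f''(x) = 8
Step 1: f'(-4) = -38, x_1 = -4 - -38/8 = 3/4
Step 2: f'(3/4) = 0, x_2 = 3/4 (converged)
Newton's method converges in 1 step for quadratics.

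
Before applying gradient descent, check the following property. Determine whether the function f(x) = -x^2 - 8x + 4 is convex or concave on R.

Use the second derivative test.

f(x) = -x^2 - 8x + 4
f'(x) = -2x - 8
f''(x) = -2
Since f''(x) = -2 < 0 for all x, f is concave on R.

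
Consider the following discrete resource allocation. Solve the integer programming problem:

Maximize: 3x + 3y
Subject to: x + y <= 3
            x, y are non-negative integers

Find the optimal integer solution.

Objective: 3x + 3y, constraint: x + y <= 3
Coefficient of x is 3 >= coefficient of y is 3, so allocate the entire budget to x.
Optimal: x = 3, y = 0, value = 9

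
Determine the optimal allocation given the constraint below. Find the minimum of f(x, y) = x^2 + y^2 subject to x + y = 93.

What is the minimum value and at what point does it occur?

Substitute y = 93 - x into f(x,y) = x^2 + y^2:
g(x) = x^2 + (93 - x)^2 = 2x^2 - 186x + 8649
g'(x) = 4x - 186 = 0  =>  x = 93/2
y = 93 - 93/2 = 93/2
Minimum value = (93/2)^2 + (93/2)^2 = 8649/2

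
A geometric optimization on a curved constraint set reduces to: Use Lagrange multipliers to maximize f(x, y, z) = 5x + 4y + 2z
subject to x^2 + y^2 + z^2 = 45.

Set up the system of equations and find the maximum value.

Lagrange conditions: 5 = 2*lambda*x, 4 = 2*lambda*y, 2 = 2*lambda*z
So x:5 = y:4 = z:2, i.e. x = 5t, y = 4t, z = 2t
Constraint: t^2*(5^2 + 4^2 + 2^2) = 45
  t^2 * 45 = 45  =>  t = sqrt(1)
Maximum = 5*5t + 4*4t + 2*2t = 45*sqrt(1) = 45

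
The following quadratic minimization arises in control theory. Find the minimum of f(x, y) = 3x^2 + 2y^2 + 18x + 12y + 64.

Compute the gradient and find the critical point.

f(x,y) = 3x^2 + 2y^2 + 18x + 12y + 64
df/dx = 6x + (18) = 0  =>  x = -3
df/dy = 4y + (12) = 0  =>  y = -3
f(-3, -3) = 3*(-3)^2 + 2*(-3)^2 + 18*(-3) + 12*(-3) + 64 = 19
Hessian is diagonal with entries 6, 4 > 0, so this is a minimum.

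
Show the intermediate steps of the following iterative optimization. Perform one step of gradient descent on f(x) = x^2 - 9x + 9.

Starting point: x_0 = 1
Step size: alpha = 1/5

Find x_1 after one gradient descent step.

f(x) = x^2 - 9x + 9
f'(x) = 2x - 9
f'(1) = 2*1 + (-9) = -7
x_1 = x_0 - alpha * f'(x_0) = 1 - 1/5 * -7 = 12/5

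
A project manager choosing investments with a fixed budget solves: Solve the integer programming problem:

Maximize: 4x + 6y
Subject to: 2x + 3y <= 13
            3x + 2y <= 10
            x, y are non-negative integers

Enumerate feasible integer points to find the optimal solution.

Constraint 1: 2x + 3y <= 13
Constraint 2: 3x + 2y <= 10
Feasible x range (need y >= 0): 0 <= x <= min(13/2, 10/3) => x in {0, ..., 3}.
Enumerate feasible integer points row by row (the coefficient of y is 6 > 0, so for each x the largest feasible y gives the best value):
  x = 0: y <= min((13 - 2*0)/3, (10 - 3*0)/2) => y in {0, ..., 4}; best 4*0 + 6*4 = 24
  x = 1: y <= min((13 - 2*1)/3, (10 - 3*1)/2) => y in {0, ..., 3}; best 4*1 + 6*3 = 22
  x = 2: y <= min((13 - 2*2)/3, (10 - 3*2)/2) => y in {0, ..., 2}; best 4*2 + 6*2 = 20
  x = 3: y <= min((13 - 2*3)/3, (10 - 3*3)/2) => y in {0}; best 4*3 + 6*0 = 12
The maximum 4x + 6y = 24 is achieved at x = 0, y = 4.
Check: 2*0 + 3*4 = 12 <= 13 and 3*0 + 2*4 = 8 <= 10.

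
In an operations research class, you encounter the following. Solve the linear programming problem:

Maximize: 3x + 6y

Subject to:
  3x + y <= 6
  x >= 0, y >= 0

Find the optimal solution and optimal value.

The feasible region has vertices at [(0, 0), (2, 0), (0, 6)].
Checking objective 3x + 6y at each vertex:
  (0, 0): 3*0 + 6*0 = 0
  (2, 0): 3*2 + 6*0 = 6
  (0, 6): 3*0 + 6*6 = 36
Maximum is 36 at (0, 6).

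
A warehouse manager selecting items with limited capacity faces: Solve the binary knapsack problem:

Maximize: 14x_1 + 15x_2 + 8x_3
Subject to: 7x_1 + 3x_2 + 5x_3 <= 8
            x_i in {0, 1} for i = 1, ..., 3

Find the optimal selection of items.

Items: item 1 (v=14, w=7), item 2 (v=15, w=3), item 3 (v=8, w=5)
Capacity: 8
Checking all 8 subsets (w = total weight, v = total value):
  {}: w = 0, v = 0
  {1}: w = 7, v = 14
  {2}: w = 3, v = 15
  {3}: w = 5, v = 8
  {1, 2}: w = 10 > 8, infeasible
  {1, 3}: w = 12 > 8, infeasible
  {2, 3}: w = 8, v = 23
  {1, 2, 3}: w = 15 > 8, infeasible
Best feasible subset: items [2, 3]
Total weight: 8 <= 8, total value: 23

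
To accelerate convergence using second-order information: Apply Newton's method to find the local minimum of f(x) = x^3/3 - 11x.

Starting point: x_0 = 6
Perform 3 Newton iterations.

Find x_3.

f(x) = x^3/3 - 11x
f'(x) = x^2 - 11, f''(x) = 2x
Newton update: x_{n+1} = x_n - (x_n^2 - 11)/(2*x_n)
Step 1: x_0 = 6, f'=25, f''=12, x_1 = 47/12
Step 2: x_1 = 47/12, f'=625/144, f''=47/6, x_2 = 3793/1128
Step 3: x_2 = 3793/1128, f'=390625/1272384, f''=3793/564, x_3 = 28383073/8557008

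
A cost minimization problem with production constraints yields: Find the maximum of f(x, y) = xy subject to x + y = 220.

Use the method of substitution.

Substitute y = 220 - x into f(x,y) = xy:
g(x) = x(220 - x) = 220x - x^2
g'(x) = 220 - 2x = 0  =>  x = 110
y = 220 - 110 = 110
Maximum value = 110 * 110 = 12100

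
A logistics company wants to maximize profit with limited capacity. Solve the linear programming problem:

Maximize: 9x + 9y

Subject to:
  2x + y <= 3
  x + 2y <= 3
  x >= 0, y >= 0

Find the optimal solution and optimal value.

Feasible vertices: (0, 0), (0, 3/2), (1, 1), (3/2, 0)
Objective 9x + 9y at each:
  (0, 0): 0
  (0, 3/2): 27/2
  (1, 1): 18
  (3/2, 0): 27/2
Maximum is 18 at (1, 1).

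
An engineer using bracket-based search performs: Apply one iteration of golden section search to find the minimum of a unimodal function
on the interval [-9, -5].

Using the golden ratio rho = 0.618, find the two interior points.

Golden section search on [-9, -5].
Golden ratio rho = 0.618 (approx).
Interior points:
  x_1 = -9 + (1-0.618)*4 = -7.4720
  x_2 = -9 + 0.618*4 = -6.5280
Compare f(x_1) and f(x_2) to determine which subinterval to keep.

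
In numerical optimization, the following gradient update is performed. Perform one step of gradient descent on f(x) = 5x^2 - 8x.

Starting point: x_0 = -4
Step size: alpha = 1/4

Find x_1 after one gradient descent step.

f(x) = 5x^2 - 8x
f'(x) = 10x - 8
f'(-4) = 10*-4 + (-8) = -48
x_1 = x_0 - alpha * f'(x_0) = -4 - 1/4 * -48 = 8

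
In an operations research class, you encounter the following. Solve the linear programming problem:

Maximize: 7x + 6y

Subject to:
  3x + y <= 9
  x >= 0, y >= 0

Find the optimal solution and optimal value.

The feasible region has vertices at [(0, 0), (3, 0), (0, 9)].
Checking objective 7x + 6y at each vertex:
  (0, 0): 7*0 + 6*0 = 0
  (3, 0): 7*3 + 6*0 = 21
  (0, 9): 7*0 + 6*9 = 54
Maximum is 54 at (0, 9).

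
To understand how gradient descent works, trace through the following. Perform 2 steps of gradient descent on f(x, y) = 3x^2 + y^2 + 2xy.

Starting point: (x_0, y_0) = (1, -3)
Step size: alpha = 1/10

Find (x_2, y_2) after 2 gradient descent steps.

f(x,y) = 3x^2 + y^2 + 2xy
grad_x = 6x + 2y, grad_y = 2y + 2x
Step 1: grad = (0, -4), (1, -13/5)
Step 2: grad = (4/5, -16/5), (23/25, -57/25)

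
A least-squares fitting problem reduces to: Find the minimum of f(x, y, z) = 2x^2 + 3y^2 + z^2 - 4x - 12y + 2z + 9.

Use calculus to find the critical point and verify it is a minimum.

f(x,y,z) = 2x^2 + 3y^2 + z^2 - 4x - 12y + 2z + 9
df/dx = 4x + (-4) = 0 => x = 1
df/dy = 6y + (-12) = 0 => y = 2
df/dz = 2z + (2) = 0 => z = -1
f(1,2,-1) = 2*(1)^2 + 3*(2)^2 + 1*(-1)^2 + -4*(1) + -12*(2) + 2*(-1) + 9 = -6
Hessian is diagonal with entries 4, 6, 2 > 0, confirmed minimum.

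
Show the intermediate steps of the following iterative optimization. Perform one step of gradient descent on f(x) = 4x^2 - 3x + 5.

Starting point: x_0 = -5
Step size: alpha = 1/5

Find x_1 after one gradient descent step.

f(x) = 4x^2 - 3x + 5
f'(x) = 8x - 3
f'(-5) = 8*-5 + (-3) = -43
x_1 = x_0 - alpha * f'(x_0) = -5 - 1/5 * -43 = 18/5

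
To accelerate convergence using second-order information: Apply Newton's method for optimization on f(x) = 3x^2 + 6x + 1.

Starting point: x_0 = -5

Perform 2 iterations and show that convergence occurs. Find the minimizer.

f(x) = 3x^2 + 6x + 1, f'(x) = 6x + (6), f''(x) = 6
Step 1: f'(-5) = -24, x_1 = -5 - -24/6 = -1
Step 2: f'(-1) = 0, x_2 = -1 (converged)
Newton's method converges in 1 step for quadratics.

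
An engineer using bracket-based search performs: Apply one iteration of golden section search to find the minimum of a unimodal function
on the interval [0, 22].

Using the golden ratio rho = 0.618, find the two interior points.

Golden section search on [0, 22].
Golden ratio rho = 0.618 (approx).
Interior points:
  x_1 = 0 + (1-0.618)*22 = 8.4040
  x_2 = 0 + 0.618*22 = 13.5960
Compare f(x_1) and f(x_2) to determine which subinterval to keep.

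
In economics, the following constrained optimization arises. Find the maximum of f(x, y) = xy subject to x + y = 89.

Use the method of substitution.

Substitute y = 89 - x into f(x,y) = xy:
g(x) = x(89 - x) = 89x - x^2
g'(x) = 89 - 2x = 0  =>  x = 89/2
y = 89 - 89/2 = 89/2
Maximum value = (89/2) * (89/2) = 7921/4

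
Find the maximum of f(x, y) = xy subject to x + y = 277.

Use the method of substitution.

Substitute y = 277 - x into f(x,y) = xy:
g(x) = x(277 - x) = 277x - x^2
g'(x) = 277 - 2x = 0  =>  x = 277/2
y = 277 - 277/2 = 277/2
Maximum value = (277/2) * (277/2) = 76729/4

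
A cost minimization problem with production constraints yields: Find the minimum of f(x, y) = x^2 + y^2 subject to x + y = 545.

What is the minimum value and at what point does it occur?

Substitute y = 545 - x into f(x,y) = x^2 + y^2:
g(x) = x^2 + (545 - x)^2 = 2x^2 - 1090x + 297025
g'(x) = 4x - 1090 = 0  =>  x = 545/2
y = 545 - 545/2 = 545/2
Minimum value = (545/2)^2 + (545/2)^2 = 297025/2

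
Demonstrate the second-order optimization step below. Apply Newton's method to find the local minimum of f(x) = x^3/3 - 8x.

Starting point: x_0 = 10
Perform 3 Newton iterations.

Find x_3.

f(x) = x^3/3 - 8x
f'(x) = x^2 - 8, f''(x) = 2x
Newton update: x_{n+1} = x_n - (x_n^2 - 8)/(2*x_n)
Step 1: x_0 = 10, f'=92, f''=20, x_1 = 27/5
Step 2: x_1 = 27/5, f'=529/25, f''=54/5, x_2 = 929/270
Step 3: x_2 = 929/270, f'=279841/72900, f''=929/135, x_3 = 1446241/501660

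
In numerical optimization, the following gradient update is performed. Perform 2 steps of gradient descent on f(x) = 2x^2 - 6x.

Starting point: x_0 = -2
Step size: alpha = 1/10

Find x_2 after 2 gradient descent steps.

f(x) = 2x^2 - 6x, f'(x) = 4x + (-6)
Step 1: f'(-2) = -14, x_1 = -2 - 1/10 * -14 = -3/5
Step 2: f'(-3/5) = -42/5, x_2 = -3/5 - 1/10 * -42/5 = 6/25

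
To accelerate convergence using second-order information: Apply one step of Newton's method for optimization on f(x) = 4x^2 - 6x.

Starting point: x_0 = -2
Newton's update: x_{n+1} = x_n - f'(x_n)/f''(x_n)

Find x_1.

f(x) = 4x^2 - 6x
f'(x) = 8x + (-6), f''(x) = 8
Newton step: x_1 = x_0 - f'(x_0)/f''(x_0)
f'(-2) = -22
x_1 = -2 - -22/8 = 3/4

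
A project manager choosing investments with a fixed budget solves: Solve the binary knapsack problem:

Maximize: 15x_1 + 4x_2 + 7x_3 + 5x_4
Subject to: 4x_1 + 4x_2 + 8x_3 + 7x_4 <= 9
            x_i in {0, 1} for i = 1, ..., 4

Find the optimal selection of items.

Items: item 1 (v=15, w=4), item 2 (v=4, w=4), item 3 (v=7, w=8), item 4 (v=5, w=7)
Capacity: 9
Checking all 16 subsets (w = total weight, v = total value):
  {}: w = 0, v = 0
  {1}: w = 4, v = 15
  {2}: w = 4, v = 4
  {3}: w = 8, v = 7
  {4}: w = 7, v = 5
  {1, 2}: w = 8, v = 19
  {1, 3}: w = 12 > 9, infeasible
  {1, 4}: w = 11 > 9, infeasible
  {2, 3}: w = 12 > 9, infeasible
  {2, 4}: w = 11 > 9, infeasible
  {3, 4}: w = 15 > 9, infeasible
  {1, 2, 3}: w = 16 > 9, infeasible
  {1, 2, 4}: w = 15 > 9, infeasible
  {1, 3, 4}: w = 19 > 9, infeasible
  {2, 3, 4}: w = 19 > 9, infeasible
  {1, 2, 3, 4}: w = 23 > 9, infeasible
Best feasible subset: items [1, 2]
Total weight: 8 <= 9, total value: 19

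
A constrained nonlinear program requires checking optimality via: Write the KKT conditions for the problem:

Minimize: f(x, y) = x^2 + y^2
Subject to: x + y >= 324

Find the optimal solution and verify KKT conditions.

KKT conditions for min x^2 + y^2 s.t. x + y >= 324:
Stationarity: 2x = mu, 2y = mu
So x = y = mu/2.
Complementary slackness: mu*(x + y - 324) = 0
Primal feasibility: x + y >= 324; dual feasibility: mu >= 0
If mu = 0 then x = y = 0, but 0 + 0 < 324 is infeasible, so the constraint is active.
Constraint active: x + y = 2*(mu/2) = 324 => mu = 324
x = y = 162, f = 52488
Verify: stationarity 2*162 = 324 = mu; primal 162 + 162 = 324 >= 324; dual mu = 324 >= 0; complementary slackness 324*(324 - 324) = 0. All KKT conditions hold.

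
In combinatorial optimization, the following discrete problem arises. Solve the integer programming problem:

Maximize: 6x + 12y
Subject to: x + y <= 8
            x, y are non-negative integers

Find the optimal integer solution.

Objective: 6x + 12y, constraint: x + y <= 8
Coefficient of y is 12 > coefficient of x is 6, so allocate the entire budget to y.
Optimal: x = 0, y = 8, value = 96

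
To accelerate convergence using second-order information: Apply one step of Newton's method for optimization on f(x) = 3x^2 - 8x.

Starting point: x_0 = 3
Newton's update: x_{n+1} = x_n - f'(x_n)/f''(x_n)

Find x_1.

f(x) = 3x^2 - 8x
f'(x) = 6x + (-8), f''(x) = 6
Newton step: x_1 = x_0 - f'(x_0)/f''(x_0)
f'(3) = 10
x_1 = 3 - 10/6 = 4/3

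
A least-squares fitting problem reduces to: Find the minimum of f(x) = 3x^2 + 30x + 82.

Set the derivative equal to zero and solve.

f(x) = 3x^2 + 30x + 82
f'(x) = 6x + (30) = 0
x = -30/6 = -5
f(-5) = 7
Since f''(x) = 6 > 0, this is a minimum.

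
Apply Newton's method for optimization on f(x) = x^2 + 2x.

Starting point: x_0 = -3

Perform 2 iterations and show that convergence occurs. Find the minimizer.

f(x) = x^2 + 2x, f'(x) = 2x + (2), f''(x) = 2
Step 1: f'(-3) = -4, x_1 = -3 - -4/2 = -1
Step 2: f'(-1) = 0, x_2 = -1 (converged)
Newton's method converges in 1 step for quadratics.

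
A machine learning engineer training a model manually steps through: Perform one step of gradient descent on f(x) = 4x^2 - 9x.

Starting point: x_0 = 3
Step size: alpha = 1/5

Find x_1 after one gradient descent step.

f(x) = 4x^2 - 9x
f'(x) = 8x - 9
f'(3) = 8*3 + (-9) = 15
x_1 = x_0 - alpha * f'(x_0) = 3 - 1/5 * 15 = 0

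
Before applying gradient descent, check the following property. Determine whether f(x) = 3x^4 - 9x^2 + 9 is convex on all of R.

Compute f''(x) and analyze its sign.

f(x) = 3x^4 - 9x^2 + 9
f'(x) = 12x^3 + -18x
f''(x) = 36x^2 + -18
f''(0) = -18 < 0, so not convex near x = 0
Therefore, f is not globally convex on R.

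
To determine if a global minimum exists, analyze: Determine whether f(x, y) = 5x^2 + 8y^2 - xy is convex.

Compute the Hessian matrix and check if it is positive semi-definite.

f(x,y) = 5x^2 + 8y^2 - xy
Hessian H = [[10, -1], [-1, 16]]
trace(H) = 26, det(H) = 159
Eigenvalues: (26 +/- sqrt(40)) / 2 = 16.16, 9.838
Since both eigenvalues > 0, f is convex.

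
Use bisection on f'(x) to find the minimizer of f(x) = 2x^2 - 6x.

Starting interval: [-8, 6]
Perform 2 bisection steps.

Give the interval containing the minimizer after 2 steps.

Finding critical point of f(x) = 2x^2 - 6x using bisection on f'(x) = 4x + -6.
f'(x) = 0 when x = 3/2.
Starting interval: [-8, 6]
Step 1: mid = -1, f'(mid) = -10, new interval = [-1, 6]
Step 2: mid = 5/2, f'(mid) = 4, new interval = [-1, 5/2]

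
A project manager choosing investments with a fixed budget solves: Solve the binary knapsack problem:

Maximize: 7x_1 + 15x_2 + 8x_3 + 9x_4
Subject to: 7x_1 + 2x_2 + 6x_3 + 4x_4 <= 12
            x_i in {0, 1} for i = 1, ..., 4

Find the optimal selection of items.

Items: item 1 (v=7, w=7), item 2 (v=15, w=2), item 3 (v=8, w=6), item 4 (v=9, w=4)
Capacity: 12
Checking all 16 subsets (w = total weight, v = total value):
  {}: w = 0, v = 0
  {1}: w = 7, v = 7
  {2}: w = 2, v = 15
  {3}: w = 6, v = 8
  {4}: w = 4, v = 9
  {1, 2}: w = 9, v = 22
  {1, 3}: w = 13 > 12, infeasible
  {1, 4}: w = 11, v = 16
  {2, 3}: w = 8, v = 23
  {2, 4}: w = 6, v = 24
  {3, 4}: w = 10, v = 17
  {1, 2, 3}: w = 15 > 12, infeasible
  {1, 2, 4}: w = 13 > 12, infeasible
  {1, 3, 4}: w = 17 > 12, infeasible
  {2, 3, 4}: w = 12, v = 32
  {1, 2, 3, 4}: w = 19 > 12, infeasible
Best feasible subset: items [2, 3, 4]
Total weight: 12 <= 12, total value: 32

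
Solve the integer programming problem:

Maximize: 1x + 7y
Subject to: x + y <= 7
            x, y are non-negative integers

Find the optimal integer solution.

Objective: 1x + 7y, constraint: x + y <= 7
Coefficient of y is 7 > coefficient of x is 1, so allocate the entire budget to y.
Optimal: x = 0, y = 7, value = 49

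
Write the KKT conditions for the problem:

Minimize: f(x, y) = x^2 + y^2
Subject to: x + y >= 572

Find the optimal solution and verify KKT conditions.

KKT conditions for min x^2 + y^2 s.t. x + y >= 572:
Stationarity: 2x = mu, 2y = mu
So x = y = mu/2.
Complementary slackness: mu*(x + y - 572) = 0
Primal feasibility: x + y >= 572; dual feasibility: mu >= 0
If mu = 0 then x = y = 0, but 0 + 0 < 572 is infeasible, so the constraint is active.
Constraint active: x + y = 2*(mu/2) = 572 => mu = 572
x = y = 286, f = 163592
Verify: stationarity 2*286 = 572 = mu; primal 286 + 286 = 572 >= 572; dual mu = 572 >= 0; complementary slackness 572*(572 - 572) = 0. All KKT conditions hold.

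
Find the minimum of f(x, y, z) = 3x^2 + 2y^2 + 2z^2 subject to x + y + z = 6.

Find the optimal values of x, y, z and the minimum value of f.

Using Lagrange multipliers on f = 3x^2 + 2y^2 + 2z^2 with constraint x + y + z = 6:
Conditions: 2*3*x = lambda, 2*2*y = lambda, 2*2*z = lambda
So x = lambda/6, y = lambda/4, z = lambda/4
Substituting into constraint: lambda * (2/3) = 6
lambda = 9
x = 3/2, y = 9/4, z = 9/4
Minimum value = 27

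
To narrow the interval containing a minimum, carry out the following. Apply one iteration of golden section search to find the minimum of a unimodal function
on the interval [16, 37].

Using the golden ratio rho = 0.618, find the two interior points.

Golden section search on [16, 37].
Golden ratio rho = 0.618 (approx).
Interior points:
  x_1 = 16 + (1-0.618)*21 = 24.0220
  x_2 = 16 + 0.618*21 = 28.9780
Compare f(x_1) and f(x_2) to determine which subinterval to keep.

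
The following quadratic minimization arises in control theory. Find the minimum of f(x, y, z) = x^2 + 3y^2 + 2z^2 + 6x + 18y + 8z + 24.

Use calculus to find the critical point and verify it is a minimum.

f(x,y,z) = x^2 + 3y^2 + 2z^2 + 6x + 18y + 8z + 24
df/dx = 2x + (6) = 0 => x = -3
df/dy = 6y + (18) = 0 => y = -3
df/dz = 4z + (8) = 0 => z = -2
f(-3,-3,-2) = 1*(-3)^2 + 3*(-3)^2 + 2*(-2)^2 + 6*(-3) + 18*(-3) + 8*(-2) + 24 = -20
Hessian is diagonal with entries 2, 6, 4 > 0, confirmed minimum.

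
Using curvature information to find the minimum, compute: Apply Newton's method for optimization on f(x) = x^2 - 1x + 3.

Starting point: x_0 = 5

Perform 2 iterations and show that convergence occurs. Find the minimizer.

f(x) = x^2 - 1x + 3, f'(x) = 2x + (-1), f''(x) = 2
Step 1: f'(5) = 9, x_1 = 5 - 9/2 = 1/2
Step 2: f'(1/2) = 0, x_2 = 1/2 (converged)
Newton's method converges in 1 step for quadratics.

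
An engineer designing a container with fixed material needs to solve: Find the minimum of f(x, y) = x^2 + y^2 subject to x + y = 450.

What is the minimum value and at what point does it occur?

Substitute y = 450 - x into f(x,y) = x^2 + y^2:
g(x) = x^2 + (450 - x)^2 = 2x^2 - 900x + 202500
g'(x) = 4x - 900 = 0  =>  x = 225
y = 450 - 225 = 225
Minimum value = 225^2 + 225^2 = 101250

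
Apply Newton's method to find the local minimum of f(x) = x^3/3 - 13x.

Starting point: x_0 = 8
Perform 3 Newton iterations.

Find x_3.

f(x) = x^3/3 - 13x
f'(x) = x^2 - 13, f''(x) = 2x
Newton update: x_{n+1} = x_n - (x_n^2 - 13)/(2*x_n)
Step 1: x_0 = 8, f'=51, f''=16, x_1 = 77/16
Step 2: x_1 = 77/16, f'=2601/256, f''=77/8, x_2 = 9257/2464
Step 3: x_2 = 9257/2464, f'=6765201/6071296, f''=9257/1232, x_3 = 164618897/45618496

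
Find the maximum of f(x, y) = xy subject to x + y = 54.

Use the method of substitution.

Substitute y = 54 - x into f(x,y) = xy:
g(x) = x(54 - x) = 54x - x^2
g'(x) = 54 - 2x = 0  =>  x = 27
y = 54 - 27 = 27
Maximum value = 27 * 27 = 729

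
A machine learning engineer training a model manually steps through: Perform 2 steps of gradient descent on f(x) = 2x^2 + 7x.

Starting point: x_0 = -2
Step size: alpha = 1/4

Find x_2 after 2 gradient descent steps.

f(x) = 2x^2 + 7x, f'(x) = 4x + (7)
Step 1: f'(-2) = -1, x_1 = -2 - 1/4 * -1 = -7/4
Step 2: f'(-7/4) = 0, x_2 = -7/4 - 1/4 * 0 = -7/4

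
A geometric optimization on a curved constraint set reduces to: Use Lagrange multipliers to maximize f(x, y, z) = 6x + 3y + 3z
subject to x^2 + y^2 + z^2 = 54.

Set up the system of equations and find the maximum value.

Lagrange conditions: 6 = 2*lambda*x, 3 = 2*lambda*y, 3 = 2*lambda*z
So x:6 = y:3 = z:3, i.e. x = 6t, y = 3t, z = 3t
Constraint: t^2*(6^2 + 3^2 + 3^2) = 54
  t^2 * 54 = 54  =>  t = sqrt(1)
Maximum = 6*6t + 3*3t + 3*3t = 54*sqrt(1) = 54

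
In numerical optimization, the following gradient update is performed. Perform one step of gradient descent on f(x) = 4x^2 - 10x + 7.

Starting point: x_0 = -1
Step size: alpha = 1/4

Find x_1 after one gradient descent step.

f(x) = 4x^2 - 10x + 7
f'(x) = 8x - 10
f'(-1) = 8*-1 + (-10) = -18
x_1 = x_0 - alpha * f'(x_0) = -1 - 1/4 * -18 = 7/2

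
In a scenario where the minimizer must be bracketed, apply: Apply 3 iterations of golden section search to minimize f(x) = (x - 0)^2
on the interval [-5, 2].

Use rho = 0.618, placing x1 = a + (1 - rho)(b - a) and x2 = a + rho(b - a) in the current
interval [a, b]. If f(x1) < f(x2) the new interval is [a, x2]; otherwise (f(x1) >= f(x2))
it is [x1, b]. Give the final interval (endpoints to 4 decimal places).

Golden section search for min of f(x) = (x - 0)^2 on [-5, 2].
Each step: x1 = a + (1 - rho)(b - a), x2 = a + rho(b - a); if f(x1) < f(x2) keep [a, x2], otherwise keep [x1, b].
Step 1: [-5.0000, 2.0000], x1=-2.3260 (f=5.4103), x2=-0.6740 (f=0.4543); f(x1) > f(x2) => keep [-2.3260, 2.0000]
Step 2: [-2.3260, 2.0000], x1=-0.6735 (f=0.4536), x2=0.3475 (f=0.1207); f(x1) > f(x2) => keep [-0.6735, 2.0000]
Step 3: [-0.6735, 2.0000], x1=0.3478 (f=0.1210), x2=0.9787 (f=0.9579); f(x1) < f(x2) => keep [-0.6735, 0.9787]
Final interval: [-0.6735, 0.9787]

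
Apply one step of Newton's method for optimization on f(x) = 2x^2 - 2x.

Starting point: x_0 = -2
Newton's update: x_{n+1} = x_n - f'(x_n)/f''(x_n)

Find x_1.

f(x) = 2x^2 - 2x
f'(x) = 4x + (-2), f''(x) = 4
Newton step: x_1 = x_0 - f'(x_0)/f''(x_0)
f'(-2) = -10
x_1 = -2 - -10/4 = 1/2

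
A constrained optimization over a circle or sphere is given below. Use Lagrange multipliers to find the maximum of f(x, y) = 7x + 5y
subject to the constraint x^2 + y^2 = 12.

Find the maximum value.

Set up Lagrange conditions: grad f = lambda * grad g
  7 = 2*lambda*x
  5 = 2*lambda*y
From these: x/y = 7/5, so x = 7t, y = 5t for some t.
Substitute into constraint: (7t)^2 + (5t)^2 = 12
  t^2 * 74 = 12
  t = sqrt(12/74)
Maximum = 7*x + 5*y = (7^2 + 5^2)*t = 74 * sqrt(12/74) = sqrt(888)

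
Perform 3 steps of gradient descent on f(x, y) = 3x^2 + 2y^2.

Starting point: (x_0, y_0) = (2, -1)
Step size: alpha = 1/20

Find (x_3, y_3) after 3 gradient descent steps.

f(x,y) = 3x^2 + 2y^2
grad_x = 6x + 0y, grad_y = 4y + 0x
Step 1: grad = (12, -4), (7/5, -4/5)
Step 2: grad = (42/5, -16/5), (49/50, -16/25)
Step 3: grad = (147/25, -64/25), (343/500, -64/125)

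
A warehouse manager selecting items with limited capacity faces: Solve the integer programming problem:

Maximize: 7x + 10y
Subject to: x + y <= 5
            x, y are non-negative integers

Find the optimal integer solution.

Objective: 7x + 10y, constraint: x + y <= 5
Coefficient of y is 10 > coefficient of x is 7, so allocate the entire budget to y.
Optimal: x = 0, y = 5, value = 50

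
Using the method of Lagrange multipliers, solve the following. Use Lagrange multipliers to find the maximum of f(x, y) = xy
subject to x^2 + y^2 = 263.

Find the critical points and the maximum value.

Lagrange conditions: y = 2*lambda*x and x = 2*lambda*y
If x = 0 then y = 0, violating the constraint, so x, y != 0.
Dividing: y/x = x/y => x^2 = y^2 => y = x or y = -x
Constraint: 2x^2 = 263 => x^2 = 263/2 => x = +/-sqrt(263/2)
Critical points: (sqrt(263/2), sqrt(263/2)), (-sqrt(263/2), -sqrt(263/2)), (sqrt(263/2), -sqrt(263/2)), (-sqrt(263/2), sqrt(263/2))
  y = x:  xy = x^2 = 263/2  at (sqrt(263/2), sqrt(263/2)) and (-sqrt(263/2), -sqrt(263/2))
  y = -x: xy = -x^2 = -263/2 at (sqrt(263/2), -sqrt(263/2)) and (-sqrt(263/2), sqrt(263/2))
Maximum xy = 263/2 at (sqrt(263/2), sqrt(263/2)) and (-sqrt(263/2), -sqrt(263/2))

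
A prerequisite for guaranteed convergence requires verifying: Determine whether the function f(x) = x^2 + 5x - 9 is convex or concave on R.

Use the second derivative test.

f(x) = x^2 + 5x - 9
f'(x) = 2x + 5
f''(x) = 2
Since f''(x) = 2 > 0 for all x, f is convex on R.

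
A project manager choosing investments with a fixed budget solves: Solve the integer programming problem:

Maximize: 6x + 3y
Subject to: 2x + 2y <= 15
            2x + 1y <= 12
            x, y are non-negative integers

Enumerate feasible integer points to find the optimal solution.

Constraint 1: 2x + 2y <= 15
Constraint 2: 2x + 1y <= 12
Feasible x range (need y >= 0): 0 <= x <= min(15/2, 12/2) => x in {0, ..., 6}.
Enumerate feasible integer points row by row (the coefficient of y is 3 > 0, so for each x the largest feasible y gives the best value):
  x = 0: y <= min((15 - 2*0)/2, (12 - 2*0)/1) => y in {0, ..., 7}; best 6*0 + 3*7 = 21
  x = 1: y <= min((15 - 2*1)/2, (12 - 2*1)/1) => y in {0, ..., 6}; best 6*1 + 3*6 = 24
  x = 2: y <= min((15 - 2*2)/2, (12 - 2*2)/1) => y in {0, ..., 5}; best 6*2 + 3*5 = 27
  x = 3: y <= min((15 - 2*3)/2, (12 - 2*3)/1) => y in {0, ..., 4}; best 6*3 + 3*4 = 30
  x = 4: y <= min((15 - 2*4)/2, (12 - 2*4)/1) => y in {0, ..., 3}; best 6*4 + 3*3 = 33
  x = 5: y <= min((15 - 2*5)/2, (12 - 2*5)/1) => y in {0, ..., 2}; best 6*5 + 3*2 = 36
  x = 6: y <= min((15 - 2*6)/2, (12 - 2*6)/1) => y in {0}; best 6*6 + 3*0 = 36
The maximum 6x + 3y = 36 is achieved at x = 5, y = 2.
(The same value 36 is also attained at (6, 0).)
Check: 2*5 + 2*2 = 14 <= 15 and 2*5 + 1*2 = 12 <= 12.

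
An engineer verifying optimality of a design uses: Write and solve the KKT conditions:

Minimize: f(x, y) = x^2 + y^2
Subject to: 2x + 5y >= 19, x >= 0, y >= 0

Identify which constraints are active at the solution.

KKT conditions for min x^2 + y^2 s.t. 2x + 5y >= 19, x >= 0, y >= 0:
Stationarity: 2x = mu*2 + mu_x, 2y = mu*5 + mu_y, with mu, mu_x, mu_y >= 0
Complementary slackness: mu*(2x + 5y - 19) = 0, mu_x*x = 0, mu_y*y = 0
(0, 0) is infeasible (2*0 + 5*0 < 19), so if mu = 0 stationarity would force x = mu_x/2 >= 0, y = mu_y/2 >= 0 with mu_x*x = mu_y*y = 0, i.e. x = y = 0: contradiction. Hence mu > 0 and 2x + 5y = 19 is active.
Try x > 0, y > 0 (so mu_x = mu_y = 0): x = 2*mu/2, y = 5*mu/2
Substitute: 2*(2*mu/2) + 5*(5*mu/2) = 19
  mu*29/2 = 19 => mu = 38/29
x* = 38/29 > 0, y* = 95/29 > 0, consistent with mu_x = mu_y = 0.
f is convex and the constraints are linear, so this KKT point is the global minimum.
f* = 361/29
Active constraints: 2x + 5y >= 19 (holds with equality, mu = 38/29 > 0); x >= 0 and y >= 0 are inactive (mu_x = mu_y = 0).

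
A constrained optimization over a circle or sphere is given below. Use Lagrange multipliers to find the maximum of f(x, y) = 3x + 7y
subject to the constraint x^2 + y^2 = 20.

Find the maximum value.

Set up Lagrange conditions: grad f = lambda * grad g
  3 = 2*lambda*x
  7 = 2*lambda*y
From these: x/y = 3/7, so x = 3t, y = 7t for some t.
Substitute into constraint: (3t)^2 + (7t)^2 = 20
  t^2 * 58 = 20
  t = sqrt(20/58)
Maximum = 3*x + 7*y = (3^2 + 7^2)*t = 58 * sqrt(20/58) = sqrt(1160)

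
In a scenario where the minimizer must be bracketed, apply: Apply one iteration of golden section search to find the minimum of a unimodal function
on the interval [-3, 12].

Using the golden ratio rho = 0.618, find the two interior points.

Golden section search on [-3, 12].
Golden ratio rho = 0.618 (approx).
Interior points:
  x_1 = -3 + (1-0.618)*15 = 2.7300
  x_2 = -3 + 0.618*15 = 6.2700
Compare f(x_1) and f(x_2) to determine which subinterval to keep.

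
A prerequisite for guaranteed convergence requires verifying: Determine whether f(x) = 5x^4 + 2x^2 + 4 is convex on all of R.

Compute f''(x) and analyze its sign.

f(x) = 5x^4 + 2x^2 + 4
f'(x) = 20x^3 + 4x
f''(x) = 60x^2 + 4
f''(x) = 60x^2 + 4 >= 4 > 0 for all x
Therefore, f is convex on R.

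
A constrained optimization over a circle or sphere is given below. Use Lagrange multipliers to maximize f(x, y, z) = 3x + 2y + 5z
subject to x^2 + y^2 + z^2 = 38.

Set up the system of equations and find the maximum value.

Lagrange conditions: 3 = 2*lambda*x, 2 = 2*lambda*y, 5 = 2*lambda*z
So x:3 = y:2 = z:5, i.e. x = 3t, y = 2t, z = 5t
Constraint: t^2*(3^2 + 2^2 + 5^2) = 38
  t^2 * 38 = 38  =>  t = sqrt(1)
Maximum = 3*3t + 2*2t + 5*5t = 38*sqrt(1) = 38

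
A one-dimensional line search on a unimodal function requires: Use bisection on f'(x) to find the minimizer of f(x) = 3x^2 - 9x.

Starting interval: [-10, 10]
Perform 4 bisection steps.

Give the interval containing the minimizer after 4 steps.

Finding critical point of f(x) = 3x^2 - 9x using bisection on f'(x) = 6x + -9.
f'(x) = 0 when x = 3/2.
Starting interval: [-10, 10]
Step 1: mid = 0, f'(mid) = -9, new interval = [0, 10]
Step 2: mid = 5, f'(mid) = 21, new interval = [0, 5]
Step 3: mid = 5/2, f'(mid) = 6, new interval = [0, 5/2]
Step 4: mid = 5/4, f'(mid) = -3/2, new interval = [5/4, 5/2]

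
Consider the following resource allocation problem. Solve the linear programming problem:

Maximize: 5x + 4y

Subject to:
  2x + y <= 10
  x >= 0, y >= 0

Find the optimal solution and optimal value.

The feasible region has vertices at [(0, 0), (5, 0), (0, 10)].
Checking objective 5x + 4y at each vertex:
  (0, 0): 5*0 + 4*0 = 0
  (5, 0): 5*5 + 4*0 = 25
  (0, 10): 5*0 + 4*10 = 40
Maximum is 40 at (0, 10).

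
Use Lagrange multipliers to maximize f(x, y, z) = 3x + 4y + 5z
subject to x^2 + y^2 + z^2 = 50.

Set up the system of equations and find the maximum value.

Lagrange conditions: 3 = 2*lambda*x, 4 = 2*lambda*y, 5 = 2*lambda*z
So x:3 = y:4 = z:5, i.e. x = 3t, y = 4t, z = 5t
Constraint: t^2*(3^2 + 4^2 + 5^2) = 50
  t^2 * 50 = 50  =>  t = sqrt(1)
Maximum = 3*3t + 4*4t + 5*5t = 50*sqrt(1) = 50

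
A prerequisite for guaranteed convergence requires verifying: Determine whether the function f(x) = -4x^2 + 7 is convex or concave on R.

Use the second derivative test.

f(x) = -4x^2 + 7
f'(x) = -8x + 0
f''(x) = -8
Since f''(x) = -8 < 0 for all x, f is concave on R.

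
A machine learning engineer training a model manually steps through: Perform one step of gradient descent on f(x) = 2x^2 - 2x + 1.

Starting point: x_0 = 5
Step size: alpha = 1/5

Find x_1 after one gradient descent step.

f(x) = 2x^2 - 2x + 1
f'(x) = 4x - 2
f'(5) = 4*5 + (-2) = 18
x_1 = x_0 - alpha * f'(x_0) = 5 - 1/5 * 18 = 7/5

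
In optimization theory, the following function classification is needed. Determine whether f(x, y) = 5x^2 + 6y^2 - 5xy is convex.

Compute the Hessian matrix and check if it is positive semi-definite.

f(x,y) = 5x^2 + 6y^2 - 5xy
Hessian H = [[10, -5], [-5, 12]]
trace(H) = 22, det(H) = 95
Eigenvalues: (22 +/- sqrt(104)) / 2 = 16.1, 5.901
Since both eigenvalues > 0, f is convex.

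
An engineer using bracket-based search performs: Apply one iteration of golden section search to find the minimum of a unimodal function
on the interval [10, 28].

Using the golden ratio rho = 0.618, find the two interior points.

Golden section search on [10, 28].
Golden ratio rho = 0.618 (approx).
Interior points:
  x_1 = 10 + (1-0.618)*18 = 16.8760
  x_2 = 10 + 0.618*18 = 21.1240
Compare f(x_1) and f(x_2) to determine which subinterval to keep.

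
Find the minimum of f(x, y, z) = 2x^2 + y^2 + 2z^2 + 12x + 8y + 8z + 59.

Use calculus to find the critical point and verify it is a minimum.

f(x,y,z) = 2x^2 + y^2 + 2z^2 + 12x + 8y + 8z + 59
df/dx = 4x + (12) = 0 => x = -3
df/dy = 2y + (8) = 0 => y = -4
df/dz = 4z + (8) = 0 => z = -2
f(-3,-4,-2) = 2*(-3)^2 + 1*(-4)^2 + 2*(-2)^2 + 12*(-3) + 8*(-4) + 8*(-2) + 59 = 17
Hessian is diagonal with entries 4, 2, 4 > 0, confirmed minimum.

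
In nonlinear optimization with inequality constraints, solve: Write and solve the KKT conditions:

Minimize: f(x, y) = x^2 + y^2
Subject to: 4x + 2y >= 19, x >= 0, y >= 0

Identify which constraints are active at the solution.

KKT conditions for min x^2 + y^2 s.t. 4x + 2y >= 19, x >= 0, y >= 0:
Stationarity: 2x = mu*4 + mu_x, 2y = mu*2 + mu_y, with mu, mu_x, mu_y >= 0
Complementary slackness: mu*(4x + 2y - 19) = 0, mu_x*x = 0, mu_y*y = 0
(0, 0) is infeasible (4*0 + 2*0 < 19), so if mu = 0 stationarity would force x = mu_x/2 >= 0, y = mu_y/2 >= 0 with mu_x*x = mu_y*y = 0, i.e. x = y = 0: contradiction. Hence mu > 0 and 4x + 2y = 19 is active.
Try x > 0, y > 0 (so mu_x = mu_y = 0): x = 4*mu/2, y = 2*mu/2
Substitute: 4*(4*mu/2) + 2*(2*mu/2) = 19
  mu*20/2 = 19 => mu = 19/10
x* = 19/5 > 0, y* = 19/10 > 0, consistent with mu_x = mu_y = 0.
f is convex and the constraints are linear, so this KKT point is the global minimum.
f* = 361/20
Active constraints: 4x + 2y >= 19 (holds with equality, mu = 19/10 > 0); x >= 0 and y >= 0 are inactive (mu_x = mu_y = 0).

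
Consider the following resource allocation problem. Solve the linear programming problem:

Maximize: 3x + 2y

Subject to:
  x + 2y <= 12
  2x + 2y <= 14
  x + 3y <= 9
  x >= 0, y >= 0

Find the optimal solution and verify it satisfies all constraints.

Feasible vertices: (0, 0), (0, 3), (6, 1), (7, 0)
Objective 3x + 2y at each vertex:
  (0, 0): 0
  (0, 3): 6
  (6, 1): 20
  (7, 0): 21
Maximum is 21 at (7, 0).
Verify constraints at (x, y) = (7, 0):
  1*7 + 2*0 = 7 <= 12
  2*7 + 2*0 = 14 <= 14 (active)
  1*7 + 3*0 = 7 <= 9
  x = 7 >= 0, y = 0 >= 0. All constraints satisfied.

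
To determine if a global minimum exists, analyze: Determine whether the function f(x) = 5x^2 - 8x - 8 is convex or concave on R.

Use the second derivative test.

f(x) = 5x^2 - 8x - 8
f'(x) = 10x - 8
f''(x) = 10
Since f''(x) = 10 > 0 for all x, f is convex on R.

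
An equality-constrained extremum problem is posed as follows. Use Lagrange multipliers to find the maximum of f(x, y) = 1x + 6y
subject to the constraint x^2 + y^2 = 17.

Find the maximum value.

Set up Lagrange conditions: grad f = lambda * grad g
  1 = 2*lambda*x
  6 = 2*lambda*y
From these: x/y = 1/6, so x = 1t, y = 6t for some t.
Substitute into constraint: (1t)^2 + (6t)^2 = 17
  t^2 * 37 = 17
  t = sqrt(17/37)
Maximum = 1*x + 6*y = (1^2 + 6^2)*t = 37 * sqrt(17/37) = sqrt(629)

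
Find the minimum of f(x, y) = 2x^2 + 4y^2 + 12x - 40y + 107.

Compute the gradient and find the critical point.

f(x,y) = 2x^2 + 4y^2 + 12x - 40y + 107
df/dx = 4x + (12) = 0  =>  x = -3
df/dy = 8y + (-40) = 0  =>  y = 5
f(-3, 5) = 2*(-3)^2 + 4*(5)^2 + 12*(-3) + -40*(5) + 107 = -11
Hessian is diagonal with entries 4, 8 > 0, so this is a minimum.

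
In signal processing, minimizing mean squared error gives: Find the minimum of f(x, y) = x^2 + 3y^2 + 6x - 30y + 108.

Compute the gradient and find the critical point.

f(x,y) = x^2 + 3y^2 + 6x - 30y + 108
df/dx = 2x + (6) = 0  =>  x = -3
df/dy = 6y + (-30) = 0  =>  y = 5
f(-3, 5) = 1*(-3)^2 + 3*(5)^2 + 6*(-3) + -30*(5) + 108 = 24
Hessian is diagonal with entries 2, 6 > 0, so this is a minimum.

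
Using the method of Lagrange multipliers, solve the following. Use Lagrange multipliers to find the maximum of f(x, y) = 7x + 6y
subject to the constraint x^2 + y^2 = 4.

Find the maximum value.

Set up Lagrange conditions: grad f = lambda * grad g
  7 = 2*lambda*x
  6 = 2*lambda*y
From these: x/y = 7/6, so x = 7t, y = 6t for some t.
Substitute into constraint: (7t)^2 + (6t)^2 = 4
  t^2 * 85 = 4
  t = sqrt(4/85)
Maximum = 7*x + 6*y = (7^2 + 6^2)*t = 85 * sqrt(4/85) = sqrt(340)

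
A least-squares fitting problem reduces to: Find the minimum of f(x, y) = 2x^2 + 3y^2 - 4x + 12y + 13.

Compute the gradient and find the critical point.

f(x,y) = 2x^2 + 3y^2 - 4x + 12y + 13
df/dx = 4x + (-4) = 0  =>  x = 1
df/dy = 6y + (12) = 0  =>  y = -2
f(1, -2) = 2*(1)^2 + 3*(-2)^2 + -4*(1) + 12*(-2) + 13 = -1
Hessian is diagonal with entries 4, 6 > 0, so this is a minimum.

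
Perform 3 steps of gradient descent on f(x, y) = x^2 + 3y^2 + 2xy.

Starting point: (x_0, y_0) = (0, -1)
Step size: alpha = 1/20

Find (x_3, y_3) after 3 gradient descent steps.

f(x,y) = x^2 + 3y^2 + 2xy
grad_x = 2x + 2y, grad_y = 6y + 2x
Step 1: grad = (-2, -6), (1/10, -7/10)
Step 2: grad = (-6/5, -4), (4/25, -1/2)
Step 3: grad = (-17/25, -67/25), (97/500, -183/500)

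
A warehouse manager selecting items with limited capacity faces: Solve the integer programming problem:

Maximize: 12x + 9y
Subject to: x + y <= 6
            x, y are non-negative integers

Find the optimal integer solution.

Objective: 12x + 9y, constraint: x + y <= 6
Coefficient of x is 12 >= coefficient of y is 9, so allocate the entire budget to x.
Optimal: x = 6, y = 0, value = 72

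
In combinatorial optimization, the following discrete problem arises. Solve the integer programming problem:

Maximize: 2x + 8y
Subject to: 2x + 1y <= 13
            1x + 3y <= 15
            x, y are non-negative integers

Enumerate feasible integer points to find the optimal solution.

Constraint 1: 2x + 1y <= 13
Constraint 2: 1x + 3y <= 15
Feasible x range (need y >= 0): 0 <= x <= min(13/2, 15/1) => x in {0, ..., 6}.
Enumerate feasible integer points row by row (the coefficient of y is 8 > 0, so for each x the largest feasible y gives the best value):
  x = 0: y <= min((13 - 2*0)/1, (15 - 1*0)/3) => y in {0, ..., 5}; best 2*0 + 8*5 = 40
  x = 1: y <= min((13 - 2*1)/1, (15 - 1*1)/3) => y in {0, ..., 4}; best 2*1 + 8*4 = 34
  x = 2: y <= min((13 - 2*2)/1, (15 - 1*2)/3) => y in {0, ..., 4}; best 2*2 + 8*4 = 36
  x = 3: y <= min((13 - 2*3)/1, (15 - 1*3)/3) => y in {0, ..., 4}; best 2*3 + 8*4 = 38
  x = 4: y <= min((13 - 2*4)/1, (15 - 1*4)/3) => y in {0, ..., 3}; best 2*4 + 8*3 = 32
  x = 5: y <= min((13 - 2*5)/1, (15 - 1*5)/3) => y in {0, ..., 3}; best 2*5 + 8*3 = 34
  x = 6: y <= min((13 - 2*6)/1, (15 - 1*6)/3) => y in {0, ..., 1}; best 2*6 + 8*1 = 20
The maximum 2x + 8y = 40 is achieved at x = 0, y = 5.
Check: 2*0 + 1*5 = 5 <= 13 and 1*0 + 3*5 = 15 <= 15.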